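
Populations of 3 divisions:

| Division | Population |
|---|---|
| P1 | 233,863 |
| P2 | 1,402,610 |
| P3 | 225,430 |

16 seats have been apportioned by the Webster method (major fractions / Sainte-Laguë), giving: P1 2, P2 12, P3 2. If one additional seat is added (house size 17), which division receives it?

P2

Priority for the next seat is population ÷ (current seats + 0.5).
Priorities: P1 93545.200, P2 112208.800, P3 90172.000.
Highest priority: P2.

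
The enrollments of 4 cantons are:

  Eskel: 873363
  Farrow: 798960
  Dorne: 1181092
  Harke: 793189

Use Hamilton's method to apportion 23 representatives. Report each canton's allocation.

Eskel=6, Farrow=5, Dorne=7, Harke=5

Standard divisor: 3646604 ÷ 23 = 158548.
Standard quotas: Eskel 5.5085, Farrow 5.0392, Dorne 7.4494, Harke 5.0028.
Lower quotas: Eskel 5, Farrow 5, Dorne 7, Harke 5 (sum 22, leaving 1 seat).
Remainders in descending order: Eskel 0.5085, Dorne 0.4494, Farrow 0.0392, Harke 0.0028.
The surplus seat goes to Eskel.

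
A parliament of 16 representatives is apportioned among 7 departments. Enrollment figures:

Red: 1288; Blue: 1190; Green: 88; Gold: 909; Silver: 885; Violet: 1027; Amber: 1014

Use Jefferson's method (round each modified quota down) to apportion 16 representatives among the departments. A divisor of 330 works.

Red 3, Blue 3, Green 0, Gold 2, Silver 2, Violet 3, Amber 3

With modified divisor 330: modified quotas Red 3.903, Blue 3.606, Green 0.267, Gold 2.755, Silver 2.682, Violet 3.112, Amber 3.073.
Rounding down: Red 3, Blue 3, Green 0, Gold 2, Silver 2, Violet 3, Amber 3 (total 16).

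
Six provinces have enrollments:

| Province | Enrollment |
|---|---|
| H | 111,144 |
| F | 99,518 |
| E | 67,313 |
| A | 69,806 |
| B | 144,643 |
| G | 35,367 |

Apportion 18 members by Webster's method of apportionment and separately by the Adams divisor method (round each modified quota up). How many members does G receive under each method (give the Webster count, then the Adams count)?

Webster: H 4, F 4, E 2, A 2, B 5, G 1.
Adams: H 4, F 3, E 2, A 2, B 5, G 2.
G gets 1 under Webster and 2 under Adams.

1 and 2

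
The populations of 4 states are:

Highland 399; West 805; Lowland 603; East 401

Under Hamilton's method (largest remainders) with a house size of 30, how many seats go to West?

11

The standard divisor is 2208/30 ≈ 73.6.
Standard quotas: Highland 5.421, West 10.938, Lowland 8.193, East 5.448.
Lower quotas: Highland 5, West 10, Lowland 8, East 5 (sum 28, leaving 2 seats).
Remainders in descending order: West 0.938, East 0.448, Highland 0.421, Lowland 0.193.
Largest remainders: West, East receive the extra seats.
West receives 11.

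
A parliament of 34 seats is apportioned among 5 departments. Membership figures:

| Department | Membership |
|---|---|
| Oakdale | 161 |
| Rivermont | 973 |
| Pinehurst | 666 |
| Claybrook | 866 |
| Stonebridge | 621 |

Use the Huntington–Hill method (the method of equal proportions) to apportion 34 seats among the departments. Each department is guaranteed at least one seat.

Oakdale=2; Rivermont=10; Pinehurst=7; Claybrook=9; Stonebridge=6

With divisor 99: modified quotas Oakdale 1.626, Rivermont 9.828, Pinehurst 6.727, Claybrook 8.747, Stonebridge 6.273.
Geometric-mean thresholds: Oakdale √(1·2)=1.414, Rivermont √(9·10)=9.487, Pinehurst √(6·7)=6.481, Claybrook √(8·9)=8.485, Stonebridge √(6·7)=6.481.
Each quota rounded against its threshold gives Oakdale 2, Rivermont 10, Pinehurst 7, Claybrook 9, Stonebridge 6 (total 34).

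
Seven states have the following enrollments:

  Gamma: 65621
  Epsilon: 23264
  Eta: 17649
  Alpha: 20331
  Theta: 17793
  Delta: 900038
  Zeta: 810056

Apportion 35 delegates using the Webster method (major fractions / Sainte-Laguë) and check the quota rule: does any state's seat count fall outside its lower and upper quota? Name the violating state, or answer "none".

Standard quotas: Gamma 1.238, Epsilon 0.439, Eta 0.333, Alpha 0.384, Theta 0.336, Delta 16.984, Zeta 15.286.
Webster allocation: Gamma 1, Epsilon 0, Eta 0, Alpha 0, Theta 0, Delta 18, Zeta 16.
Delta has quota 16.984 (lower 16, upper 17) but receives 18 — outside the quota interval.

Delta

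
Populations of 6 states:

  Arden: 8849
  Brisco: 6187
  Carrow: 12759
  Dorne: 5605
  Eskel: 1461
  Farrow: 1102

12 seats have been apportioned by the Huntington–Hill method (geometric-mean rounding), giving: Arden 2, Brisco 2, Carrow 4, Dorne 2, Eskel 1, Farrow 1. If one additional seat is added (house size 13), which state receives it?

Arden

Priority for the next seat is population ÷ (√(s·(s+1))).
Priorities: Arden 3612.589, Brisco 2525.832, Carrow 2852.999, Dorne 2288.232, Eskel 1033.083, Farrow 779.232.
Highest priority: Arden.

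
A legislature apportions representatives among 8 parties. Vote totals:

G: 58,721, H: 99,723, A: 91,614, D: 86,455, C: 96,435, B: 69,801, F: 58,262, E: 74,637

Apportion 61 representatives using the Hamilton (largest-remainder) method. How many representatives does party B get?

Total 635648; standard divisor 635648/61 ≈ 10420.459.
Standard quotas: G 5.6352, H 9.5699, A 8.7917, D 8.2967, C 9.2544, B 6.6985, F 5.5911, E 7.1625.
Lower quotas: G 5, H 9, A 8, D 8, C 9, B 6, F 5, E 7 (sum 57, leaving 4 seats).
Remainders in descending order: A 0.7917, B 0.6985, G 0.6352, F 0.5911, H 0.5699, D 0.2967, C 0.2544, E 0.1625.
The surplus seats go to A, B, G, F.
B receives 7.

7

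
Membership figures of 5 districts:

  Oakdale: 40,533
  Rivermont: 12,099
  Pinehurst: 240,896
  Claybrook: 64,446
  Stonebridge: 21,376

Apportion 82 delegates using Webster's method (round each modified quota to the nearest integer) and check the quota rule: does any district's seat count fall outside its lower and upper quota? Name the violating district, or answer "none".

Standard quotas: Oakdale 8.762, Rivermont 2.615, Pinehurst 52.072, Claybrook 13.931, Stonebridge 4.621.
Webster allocation: Oakdale 9, Rivermont 3, Pinehurst 51, Claybrook 14, Stonebridge 5.
Pinehurst has quota 52.072 (lower 52, upper 53) but receives 51 — outside the quota interval.

Pinehurst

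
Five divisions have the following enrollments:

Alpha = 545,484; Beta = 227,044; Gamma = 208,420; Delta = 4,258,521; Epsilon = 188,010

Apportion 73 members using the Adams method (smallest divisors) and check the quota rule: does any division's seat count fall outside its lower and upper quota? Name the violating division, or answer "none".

Delta

Standard quotas: Alpha 7.337, Beta 3.054, Gamma 2.803, Delta 57.277, Epsilon 2.529.
Adams allocation: Alpha 8, Beta 3, Gamma 3, Delta 56, Epsilon 3.
Delta has quota 57.277 (lower 57, upper 58) but receives 56 — outside the quota interval.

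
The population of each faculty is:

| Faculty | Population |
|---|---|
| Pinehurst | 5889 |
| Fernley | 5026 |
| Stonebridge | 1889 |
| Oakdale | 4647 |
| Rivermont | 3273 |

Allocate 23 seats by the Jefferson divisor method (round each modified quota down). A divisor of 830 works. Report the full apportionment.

With modified divisor 830: modified quotas Pinehurst 7.095, Fernley 6.055, Stonebridge 2.276, Oakdale 5.599, Rivermont 3.943.
Rounding down: Pinehurst 7, Fernley 6, Stonebridge 2, Oakdale 5, Rivermont 3 (total 23).

Pinehurst 7, Fernley 6, Stonebridge 2, Oakdale 5, Rivermont 3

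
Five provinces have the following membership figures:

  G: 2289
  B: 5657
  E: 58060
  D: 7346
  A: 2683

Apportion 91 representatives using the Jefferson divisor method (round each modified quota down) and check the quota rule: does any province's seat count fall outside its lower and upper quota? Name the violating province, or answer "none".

Standard quotas: G 2.740, B 6.770, E 69.487, D 8.792, A 3.211.
Jefferson allocation: G 2, B 6, E 71, D 9, A 3.
E has quota 69.487 (lower 69, upper 70) but receives 71 — outside the quota interval.

E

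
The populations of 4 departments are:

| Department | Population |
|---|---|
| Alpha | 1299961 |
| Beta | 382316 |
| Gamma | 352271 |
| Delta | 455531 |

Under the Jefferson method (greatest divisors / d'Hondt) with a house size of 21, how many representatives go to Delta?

4

Standard divisor 2490079/21 ≈ 118575.19; standard quotas: Alpha 10.963, Beta 3.224, Gamma 2.971, Delta 3.842.
Rounding down gives 10, 3, 2, 3 = 18 seats, so the divisor must be adjusted.
With modified divisor 111100: modified quotas Alpha 11.701, Beta 3.441, Gamma 3.171, Delta 4.100.
Rounding down: Alpha 11, Beta 3, Gamma 3, Delta 4 (total 21).
Delta receives 4.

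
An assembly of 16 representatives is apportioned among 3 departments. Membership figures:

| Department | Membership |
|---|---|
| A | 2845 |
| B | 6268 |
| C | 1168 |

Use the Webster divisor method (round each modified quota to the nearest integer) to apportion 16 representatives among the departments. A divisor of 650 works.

A=4, B=10, C=2

With modified divisor 650: modified quotas A 4.377, B 9.643, C 1.797.
Rounding to the nearest integer: A 4, B 10, C 2 (total 16).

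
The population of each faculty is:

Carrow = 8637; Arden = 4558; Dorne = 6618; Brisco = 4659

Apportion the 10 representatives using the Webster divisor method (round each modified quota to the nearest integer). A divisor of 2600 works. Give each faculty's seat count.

With modified divisor 2600: modified quotas Carrow 3.322, Arden 1.753, Dorne 2.545, Brisco 1.792.
Rounding to the nearest integer: Carrow 3, Arden 2, Dorne 3, Brisco 2 (total 10).

Carrow=3; Arden=2; Dorne=3; Brisco=2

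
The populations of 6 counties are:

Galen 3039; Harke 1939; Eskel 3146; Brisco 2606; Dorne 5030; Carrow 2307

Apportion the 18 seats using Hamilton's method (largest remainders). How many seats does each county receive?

Galen 3; Harke 2; Eskel 3; Brisco 3; Dorne 5; Carrow 2

The standard divisor is 18067/18 ≈ 1003.722.
Standard quotas: Galen 3.0277, Harke 1.9318, Eskel 3.1343, Brisco 2.5963, Dorne 5.0113, Carrow 2.2984.
Lower quotas: Galen 3, Harke 1, Eskel 3, Brisco 2, Dorne 5, Carrow 2 (sum 16, leaving 2 seats).
Remainders in descending order: Harke 0.9318, Brisco 0.5963, Carrow 0.2984, Eskel 0.1343, Galen 0.0277, Dorne 0.0113.
Largest remainders: Harke, Brisco receive the extra seats.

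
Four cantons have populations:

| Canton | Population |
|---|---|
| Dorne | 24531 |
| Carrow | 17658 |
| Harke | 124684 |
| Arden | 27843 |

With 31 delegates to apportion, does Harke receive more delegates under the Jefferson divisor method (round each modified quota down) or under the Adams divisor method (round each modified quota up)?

Jefferson

Jefferson: Dorne 4, Carrow 2, Harke 21, Arden 4.
Adams: Dorne 4, Carrow 3, Harke 19, Arden 5.
Harke gets 21 under Jefferson and 19 under Adams.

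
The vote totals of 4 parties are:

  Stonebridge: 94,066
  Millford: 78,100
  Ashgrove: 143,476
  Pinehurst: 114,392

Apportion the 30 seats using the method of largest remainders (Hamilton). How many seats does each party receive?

Standard divisor: 430034 ÷ 30 ≈ 14334.467.
Standard quotas: Stonebridge 6.5622, Millford 5.4484, Ashgrove 10.0092, Pinehurst 7.9802.
Lower quotas: Stonebridge 6, Millford 5, Ashgrove 10, Pinehurst 7 (sum 28, leaving 2 seats).
Remainders in descending order: Pinehurst 0.9802, Stonebridge 0.5622, Millford 0.4484, Ashgrove 0.0092.
Largest remainders: Pinehurst, Stonebridge receive the extra seats.

Stonebridge 7, Millford 5, Ashgrove 10, Pinehurst 8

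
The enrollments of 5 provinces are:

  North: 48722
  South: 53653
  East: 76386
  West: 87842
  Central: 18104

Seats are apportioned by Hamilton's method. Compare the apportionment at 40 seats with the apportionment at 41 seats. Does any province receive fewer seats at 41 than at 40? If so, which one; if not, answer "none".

At 40 seats: North 7, South 7, East 11, West 12, Central 3.
At 41 seats: North 7, South 8, East 11, West 13, Central 2.
Central drops from 3 to 2.

Central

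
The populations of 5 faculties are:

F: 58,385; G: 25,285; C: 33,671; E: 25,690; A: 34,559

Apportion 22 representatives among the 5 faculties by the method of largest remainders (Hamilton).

F=7, G=3, C=4, E=3, A=5

The standard divisor is 177590/22 ≈ 8072.273.
Standard quotas: F 7.2328, G 3.1323, C 4.1712, E 3.1825, A 4.2812.
Lower quotas: F 7, G 3, C 4, E 3, A 4 (sum 21, leaving 1 seat).
Remainders in descending order: A 0.2812, F 0.2328, E 0.1825, C 0.1712, G 0.1323.
Largest remainder: A receives the extra seat.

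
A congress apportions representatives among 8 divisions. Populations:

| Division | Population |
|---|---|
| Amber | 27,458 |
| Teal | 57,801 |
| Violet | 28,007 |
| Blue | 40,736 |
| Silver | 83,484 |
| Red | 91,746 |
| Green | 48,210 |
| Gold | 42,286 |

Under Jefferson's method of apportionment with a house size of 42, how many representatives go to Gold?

Standard divisor 419728/42 ≈ 9993.524; standard quotas: Amber 2.748, Teal 5.784, Violet 2.803, Blue 4.076, Silver 8.354, Red 9.181, Green 4.824, Gold 4.231.
Rounding down gives 2, 5, 2, 4, 8, 9, 4, 4 = 38 seats, so the divisor must be adjusted.
With modified divisor 9230: modified quotas Amber 2.975, Teal 6.262, Violet 3.034, Blue 4.413, Silver 9.045, Red 9.940, Green 5.223, Gold 4.581.
Rounding down: Amber 2, Teal 6, Violet 3, Blue 4, Silver 9, Red 9, Green 5, Gold 4 (total 42).
Gold receives 4.

4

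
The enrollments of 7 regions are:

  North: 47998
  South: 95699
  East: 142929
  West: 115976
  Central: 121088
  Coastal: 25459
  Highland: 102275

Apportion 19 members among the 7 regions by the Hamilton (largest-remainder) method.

Standard divisor: 651424 ÷ 19 ≈ 34285.474.
Standard quotas: North 1.4000, South 2.7912, East 4.1688, West 3.3827, Central 3.5318, Coastal 0.7426, Highland 2.9830.
Lower quotas: North 1, South 2, East 4, West 3, Central 3, Coastal 0, Highland 2 (sum 15, leaving 4 seats).
Remainders in descending order: Highland 0.9830, South 0.7912, Coastal 0.7426, Central 0.5318, North 0.4000, West 0.3827, East 0.1688.
Largest remainders: Highland, South, Coastal, Central receive the extra seats.

North 1, South 3, East 4, West 3, Central 4, Coastal 1, Highland 3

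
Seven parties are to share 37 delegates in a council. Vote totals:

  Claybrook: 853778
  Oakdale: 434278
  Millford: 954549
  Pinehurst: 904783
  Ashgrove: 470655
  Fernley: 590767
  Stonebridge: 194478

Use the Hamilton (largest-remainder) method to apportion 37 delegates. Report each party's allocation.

Claybrook 7; Oakdale 4; Millford 8; Pinehurst 7; Ashgrove 4; Fernley 5; Stonebridge 2

The standard divisor is 4403288/37 ≈ 119007.784.
Standard quotas: Claybrook 7.1741, Oakdale 3.6492, Millford 8.0209, Pinehurst 7.6027, Ashgrove 3.9548, Fernley 4.9641, Stonebridge 1.6342.
Lower quotas: Claybrook 7, Oakdale 3, Millford 8, Pinehurst 7, Ashgrove 3, Fernley 4, Stonebridge 1 (sum 33, leaving 4 seats).
Remainders in descending order: Fernley 0.9641, Ashgrove 0.9548, Oakdale 0.6492, Stonebridge 0.6342, Pinehurst 0.6027, Claybrook 0.1741, Millford 0.0209.
Largest remainders: Fernley, Ashgrove, Oakdale, Stonebridge receive the extra seats.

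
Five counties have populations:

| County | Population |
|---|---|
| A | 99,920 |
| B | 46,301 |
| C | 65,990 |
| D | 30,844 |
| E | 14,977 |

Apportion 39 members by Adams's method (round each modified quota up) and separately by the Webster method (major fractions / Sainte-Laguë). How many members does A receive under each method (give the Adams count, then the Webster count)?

14 and 15

Adams: A 14, B 7, C 10, D 5, E 3.
Webster: A 15, B 7, C 10, D 5, E 2.
A gets 14 under Adams and 15 under Webster.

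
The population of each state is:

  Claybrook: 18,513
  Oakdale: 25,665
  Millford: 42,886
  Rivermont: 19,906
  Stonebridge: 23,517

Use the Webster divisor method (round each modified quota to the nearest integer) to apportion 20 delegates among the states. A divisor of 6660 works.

Claybrook 3; Oakdale 4; Millford 6; Rivermont 3; Stonebridge 4

With modified divisor 6660: modified quotas Claybrook 2.780, Oakdale 3.854, Millford 6.439, Rivermont 2.989, Stonebridge 3.531.
Rounding to the nearest integer: Claybrook 3, Oakdale 4, Millford 6, Rivermont 3, Stonebridge 4 (total 20).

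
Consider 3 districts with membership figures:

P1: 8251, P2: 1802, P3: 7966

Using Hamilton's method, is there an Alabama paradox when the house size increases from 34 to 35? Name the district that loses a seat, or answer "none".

At 34 seats: P1 16, P2 3, P3 15.
At 35 seats: P1 16, P2 4, P3 15.
No district's allocation decreased.

none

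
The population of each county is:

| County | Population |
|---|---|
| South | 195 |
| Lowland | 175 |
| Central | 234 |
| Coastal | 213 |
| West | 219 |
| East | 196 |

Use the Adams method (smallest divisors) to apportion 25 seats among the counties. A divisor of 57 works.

With modified divisor 57: modified quotas South 3.421, Lowland 3.070, Central 4.105, Coastal 3.737, West 3.842, East 3.439.
Rounding up: South 4, Lowland 4, Central 5, Coastal 4, West 4, East 4 (total 25).

South 4; Lowland 4; Central 5; Coastal 4; West 4; East 4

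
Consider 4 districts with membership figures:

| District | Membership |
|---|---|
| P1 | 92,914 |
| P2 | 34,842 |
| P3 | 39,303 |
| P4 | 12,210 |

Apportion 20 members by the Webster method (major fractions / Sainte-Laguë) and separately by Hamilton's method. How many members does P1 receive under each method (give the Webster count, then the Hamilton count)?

11 and 10

Webster: P1 11, P2 4, P3 4, P4 1.
Hamilton: P1 10, P2 4, P3 5, P4 1.
P1 gets 11 under Webster and 10 under Hamilton.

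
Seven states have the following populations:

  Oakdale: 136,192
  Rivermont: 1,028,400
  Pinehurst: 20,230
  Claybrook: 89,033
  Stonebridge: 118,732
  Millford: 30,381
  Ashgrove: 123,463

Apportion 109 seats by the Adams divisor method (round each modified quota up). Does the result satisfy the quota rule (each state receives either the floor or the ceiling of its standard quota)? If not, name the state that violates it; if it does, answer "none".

Standard quotas: Oakdale 9.599, Rivermont 72.487, Pinehurst 1.426, Claybrook 6.275, Stonebridge 8.369, Millford 2.141, Ashgrove 8.702.
Adams allocation: Oakdale 10, Rivermont 70, Pinehurst 2, Claybrook 6, Stonebridge 9, Millford 3, Ashgrove 9.
Rivermont has quota 72.487 (lower 72, upper 73) but receives 70 — outside the quota interval.

Rivermont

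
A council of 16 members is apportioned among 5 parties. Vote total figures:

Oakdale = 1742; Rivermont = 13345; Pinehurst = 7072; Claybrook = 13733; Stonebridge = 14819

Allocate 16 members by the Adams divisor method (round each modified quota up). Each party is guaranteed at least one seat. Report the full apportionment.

Standard divisor 50711/16 ≈ 3169.438; standard quotas: Oakdale 0.550, Rivermont 4.211, Pinehurst 2.231, Claybrook 4.333, Stonebridge 4.676.
Rounding up gives 1, 5, 3, 5, 5 = 19 seats, so the divisor must be adjusted.
With modified divisor 3600: modified quotas Oakdale 0.484, Rivermont 3.707, Pinehurst 1.964, Claybrook 3.815, Stonebridge 4.116.
Rounding up: Oakdale 1, Rivermont 4, Pinehurst 2, Claybrook 4, Stonebridge 5 (total 16).

Oakdale 1, Rivermont 4, Pinehurst 2, Claybrook 4, Stonebridge 5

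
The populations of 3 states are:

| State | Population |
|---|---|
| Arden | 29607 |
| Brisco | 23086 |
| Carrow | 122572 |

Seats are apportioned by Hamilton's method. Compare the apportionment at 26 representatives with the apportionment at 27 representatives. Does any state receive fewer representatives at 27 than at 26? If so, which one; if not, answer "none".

Brisco

At 26 seats: Arden 4, Brisco 4, Carrow 18.
At 27 seats: Arden 5, Brisco 3, Carrow 19.
Brisco drops from 4 to 3.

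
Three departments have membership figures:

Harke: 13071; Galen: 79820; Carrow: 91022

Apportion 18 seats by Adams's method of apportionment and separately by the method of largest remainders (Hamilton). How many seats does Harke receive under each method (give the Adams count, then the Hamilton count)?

2 and 1

Adams: Harke 2, Galen 8, Carrow 8.
Hamilton: Harke 1, Galen 8, Carrow 9.
Harke gets 2 under Adams and 1 under Hamilton.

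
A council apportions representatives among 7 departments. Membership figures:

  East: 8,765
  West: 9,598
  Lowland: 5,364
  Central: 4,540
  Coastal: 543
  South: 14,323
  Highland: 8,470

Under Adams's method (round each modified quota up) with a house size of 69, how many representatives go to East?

Standard divisor 51603/69 ≈ 747.87; standard quotas: East 11.720, West 12.834, Lowland 7.172, Central 6.071, Coastal 0.726, South 19.152, Highland 11.326.
Rounding up gives 12, 13, 8, 7, 1, 20, 12 = 73 seats, so the divisor must be adjusted.
With modified divisor 780: modified quotas East 11.237, West 12.305, Lowland 6.877, Central 5.821, Coastal 0.696, South 18.363, Highland 10.859.
Rounding up: East 12, West 13, Lowland 7, Central 6, Coastal 1, South 19, Highland 11 (total 69).
East receives 12.

12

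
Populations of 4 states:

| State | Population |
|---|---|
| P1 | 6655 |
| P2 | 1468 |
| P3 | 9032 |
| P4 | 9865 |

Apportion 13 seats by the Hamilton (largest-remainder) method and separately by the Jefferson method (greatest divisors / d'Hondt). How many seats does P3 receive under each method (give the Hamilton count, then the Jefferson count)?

4 and 5

Hamilton: P1 3, P2 1, P3 4, P4 5.
Jefferson: P1 3, P2 0, P3 5, P4 5.
P3 gets 4 under Hamilton and 5 under Jefferson.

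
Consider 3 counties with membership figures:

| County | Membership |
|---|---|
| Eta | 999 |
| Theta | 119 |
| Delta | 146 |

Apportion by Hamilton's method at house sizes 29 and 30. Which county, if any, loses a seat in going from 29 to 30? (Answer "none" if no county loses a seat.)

none

At 29 seats: Eta 23, Theta 3, Delta 3.
At 30 seats: Eta 24, Theta 3, Delta 3.
No county's allocation decreased.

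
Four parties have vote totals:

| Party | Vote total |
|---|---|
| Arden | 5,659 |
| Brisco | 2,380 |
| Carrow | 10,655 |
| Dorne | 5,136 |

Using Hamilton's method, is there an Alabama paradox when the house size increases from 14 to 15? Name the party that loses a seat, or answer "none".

Brisco

At 14 seats: Arden 3, Brisco 2, Carrow 6, Dorne 3.
At 15 seats: Arden 4, Brisco 1, Carrow 7, Dorne 3.
Brisco drops from 2 to 1.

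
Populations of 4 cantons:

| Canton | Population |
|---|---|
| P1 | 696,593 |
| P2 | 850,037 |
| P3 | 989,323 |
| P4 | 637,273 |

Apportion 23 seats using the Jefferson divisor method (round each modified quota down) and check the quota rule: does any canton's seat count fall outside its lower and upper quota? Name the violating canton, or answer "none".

Standard quotas: P1 5.049, P2 6.161, P3 7.171, P4 4.619.
Jefferson allocation: P1 5, P2 6, P3 7, P4 5.
Every allocation lies between the lower and upper quota.

none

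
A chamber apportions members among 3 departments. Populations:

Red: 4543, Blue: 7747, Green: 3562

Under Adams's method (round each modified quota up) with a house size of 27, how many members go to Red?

8

Standard divisor 15852/27 ≈ 587.111; standard quotas: Red 7.738, Blue 13.195, Green 6.067.
Rounding up gives 8, 14, 7 = 29 seats, so the divisor must be adjusted.
With modified divisor 600: modified quotas Red 7.572, Blue 12.912, Green 5.937.
Rounding up: Red 8, Blue 13, Green 6 (total 27).
Red receives 8.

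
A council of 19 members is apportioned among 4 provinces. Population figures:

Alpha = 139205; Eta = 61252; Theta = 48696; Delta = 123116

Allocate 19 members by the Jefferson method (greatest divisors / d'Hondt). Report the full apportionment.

Standard divisor 372269/19 ≈ 19593.105; standard quotas: Alpha 7.105, Eta 3.126, Theta 2.485, Delta 6.284.
Rounding down gives 7, 3, 2, 6 = 18 seats, so the divisor must be adjusted.
With modified divisor 17500: modified quotas Alpha 7.955, Eta 3.500, Theta 2.783, Delta 7.035.
Rounding down: Alpha 7, Eta 3, Theta 2, Delta 7 (total 19).

Alpha=7, Eta=3, Theta=2, Delta=7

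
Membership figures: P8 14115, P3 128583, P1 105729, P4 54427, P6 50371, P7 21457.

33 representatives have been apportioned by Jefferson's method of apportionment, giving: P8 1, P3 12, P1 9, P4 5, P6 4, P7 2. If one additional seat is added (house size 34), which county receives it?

P1

Priority for the next seat is population ÷ (current seats + 1).
Priorities: P8 7057.500, P3 9891.000, P1 10572.900, P4 9071.167, P6 10074.200, P7 7152.333.
Highest priority: P1.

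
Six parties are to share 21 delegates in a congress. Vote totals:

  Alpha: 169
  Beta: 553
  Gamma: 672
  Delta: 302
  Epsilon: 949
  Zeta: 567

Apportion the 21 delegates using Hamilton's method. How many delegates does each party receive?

Standard divisor: 3212 ÷ 21 ≈ 152.952.
Standard quotas: Alpha 1.105, Beta 3.616, Gamma 4.394, Delta 1.974, Epsilon 6.205, Zeta 3.707.
Lower quotas: Alpha 1, Beta 3, Gamma 4, Delta 1, Epsilon 6, Zeta 3 (sum 18, leaving 3 seats).
Remainders in descending order: Delta 0.974, Zeta 0.707, Beta 0.616, Gamma 0.394, Epsilon 0.205, Alpha 0.105.
Largest remainders: Delta, Zeta, Beta receive the extra seats.

Alpha: 1, Beta: 4, Gamma: 4, Delta: 2, Epsilon: 6, Zeta: 4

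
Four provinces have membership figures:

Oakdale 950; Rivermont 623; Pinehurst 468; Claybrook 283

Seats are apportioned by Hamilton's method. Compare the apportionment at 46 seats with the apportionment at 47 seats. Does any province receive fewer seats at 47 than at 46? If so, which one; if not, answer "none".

At 46 seats: Oakdale 19, Rivermont 12, Pinehurst 9, Claybrook 6.
At 47 seats: Oakdale 19, Rivermont 13, Pinehurst 9, Claybrook 6.
No province's allocation decreased.

none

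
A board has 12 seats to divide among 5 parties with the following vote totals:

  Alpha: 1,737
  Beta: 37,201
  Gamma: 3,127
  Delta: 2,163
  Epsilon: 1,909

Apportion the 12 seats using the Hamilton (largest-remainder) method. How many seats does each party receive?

The standard divisor is 46137/12 ≈ 3844.75.
Standard quotas: Alpha 0.4518, Beta 9.6758, Gamma 0.8133, Delta 0.5626, Epsilon 0.4965.
Lower quotas: Alpha 0, Beta 9, Gamma 0, Delta 0, Epsilon 0 (sum 9, leaving 3 seats).
Remainders in descending order: Gamma 0.8133, Beta 0.6758, Delta 0.5626, Epsilon 0.4965, Alpha 0.4518.
Largest remainders: Gamma, Beta, Delta receive the extra seats.

Alpha 0; Beta 10; Gamma 1; Delta 1; Epsilon 0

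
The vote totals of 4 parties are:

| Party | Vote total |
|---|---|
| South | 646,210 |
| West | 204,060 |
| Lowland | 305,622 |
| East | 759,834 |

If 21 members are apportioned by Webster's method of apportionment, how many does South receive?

7

Standard divisor 1915726/21 ≈ 91225.048; standard quotas: South 7.084, West 2.237, Lowland 3.350, East 8.329.
Rounding to the nearest integer gives 7, 2, 3, 8 = 20 seats, so the divisor must be adjusted.
With modified divisor 88400: modified quotas South 7.310, West 2.308, Lowland 3.457, East 8.595.
Rounding to the nearest integer: South 7, West 2, Lowland 3, East 9 (total 21).
South receives 7.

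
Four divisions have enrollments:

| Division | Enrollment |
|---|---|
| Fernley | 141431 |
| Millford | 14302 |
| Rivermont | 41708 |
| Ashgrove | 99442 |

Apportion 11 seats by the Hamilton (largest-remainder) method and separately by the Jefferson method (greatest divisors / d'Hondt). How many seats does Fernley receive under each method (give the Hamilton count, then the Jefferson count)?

5 and 6

Hamilton: Fernley 5, Millford 0, Rivermont 2, Ashgrove 4.
Jefferson: Fernley 6, Millford 0, Rivermont 1, Ashgrove 4.
Fernley gets 5 under Hamilton and 6 under Jefferson.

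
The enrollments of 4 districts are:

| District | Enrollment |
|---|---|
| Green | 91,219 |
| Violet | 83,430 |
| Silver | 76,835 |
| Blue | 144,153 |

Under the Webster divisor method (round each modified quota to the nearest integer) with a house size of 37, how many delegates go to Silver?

7

Standard divisor 395637/37 ≈ 10692.892; standard quotas: Green 8.531, Violet 7.802, Silver 7.186, Blue 13.481.
Rounding to the nearest integer gives Green 9, Violet 8, Silver 7, Blue 13 — total 37, matching the house size, so no adjustment is needed.
Silver receives 7.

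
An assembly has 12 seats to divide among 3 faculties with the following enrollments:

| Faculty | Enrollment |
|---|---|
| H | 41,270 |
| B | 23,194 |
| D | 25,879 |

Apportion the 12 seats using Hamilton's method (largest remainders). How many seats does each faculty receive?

Standard divisor: 90343 ÷ 12 ≈ 7528.583.
Standard quotas: H 5.4818, B 3.0808, D 3.4374.
Lower quotas: H 5, B 3, D 3 (sum 11, leaving 1 seat).
Remainders in descending order: H 0.4818, D 0.4374, B 0.0808.
The surplus seat goes to H.

H: 6, B: 3, D: 3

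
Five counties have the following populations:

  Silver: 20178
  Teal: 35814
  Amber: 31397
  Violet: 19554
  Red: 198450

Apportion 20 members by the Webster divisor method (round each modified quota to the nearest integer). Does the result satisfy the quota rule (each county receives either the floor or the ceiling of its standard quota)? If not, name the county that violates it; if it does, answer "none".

Red

Standard quotas: Silver 1.321, Teal 2.345, Amber 2.056, Violet 1.281, Red 12.996.
Webster allocation: Silver 1, Teal 2, Amber 2, Violet 1, Red 14.
Red has quota 12.996 (lower 12, upper 13) but receives 14 — outside the quota interval.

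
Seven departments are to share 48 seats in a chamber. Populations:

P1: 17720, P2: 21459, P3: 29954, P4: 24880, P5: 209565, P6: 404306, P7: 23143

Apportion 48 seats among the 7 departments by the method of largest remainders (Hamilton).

P1 1; P2 1; P3 2; P4 2; P5 14; P6 27; P7 1

Total 731027; standard divisor 731027/48 ≈ 15229.729.
Standard quotas: P1 1.1635, P2 1.4090, P3 1.9668, P4 1.6336, P5 13.7603, P6 26.5472, P7 1.5196.
Lower quotas: P1 1, P2 1, P3 1, P4 1, P5 13, P6 26, P7 1 (sum 44, leaving 4 seats).
Remainders in descending order: P3 0.9668, P5 0.7603, P4 0.6336, P6 0.5472, P7 0.5196, P2 0.4090, P1 0.1635.
Largest remainders: P3, P5, P4, P6 receive the extra seats.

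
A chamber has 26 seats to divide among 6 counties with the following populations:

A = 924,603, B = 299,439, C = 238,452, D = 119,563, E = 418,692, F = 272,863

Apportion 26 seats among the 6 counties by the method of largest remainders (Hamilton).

The standard divisor is 2273612/26 ≈ 87446.615.
Standard quotas: A 10.5733, B 3.4242, C 2.7268, D 1.3673, E 4.7880, F 3.1203.
Lower quotas: A 10, B 3, C 2, D 1, E 4, F 3 (sum 23, leaving 3 seats).
Remainders in descending order: E 0.7880, C 0.7268, A 0.5733, B 0.4242, D 0.3673, F 0.1203.
The surplus seats go to E, C, A.

A: 11, B: 3, C: 3, D: 1, E: 5, F: 3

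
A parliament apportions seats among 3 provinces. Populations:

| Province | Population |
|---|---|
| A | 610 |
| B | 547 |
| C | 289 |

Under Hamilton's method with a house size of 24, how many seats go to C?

Total 1446; standard divisor 1446/24 ≈ 60.25.
Standard quotas: A 10.124, B 9.079, C 4.797.
Lower quotas: A 10, B 9, C 4 (sum 23, leaving 1 seat).
Remainders in descending order: C 0.797, A 0.124, B 0.079.
The surplus seat goes to C.
C receives 5.

5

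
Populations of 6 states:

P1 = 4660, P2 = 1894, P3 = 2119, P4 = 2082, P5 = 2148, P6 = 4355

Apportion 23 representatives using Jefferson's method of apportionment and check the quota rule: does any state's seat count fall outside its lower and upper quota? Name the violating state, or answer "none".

none

Standard quotas: P1 6.210, P2 2.524, P3 2.824, P4 2.775, P5 2.863, P6 5.804.
Jefferson allocation: P1 6, P2 2, P3 3, P4 3, P5 3, P6 6.
Every allocation lies between the lower and upper quota.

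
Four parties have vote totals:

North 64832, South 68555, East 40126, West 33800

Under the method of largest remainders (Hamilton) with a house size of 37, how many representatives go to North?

12

Standard divisor: 207313 ÷ 37 ≈ 5603.054.
Standard quotas: North 11.5708, South 12.2353, East 7.1615, West 6.0324.
Lower quotas: North 11, South 12, East 7, West 6 (sum 36, leaving 1 seat).
Remainders in descending order: North 0.5708, South 0.2353, East 0.1615, West 0.0324.
Largest remainder: North receives the extra seat.
North receives 12.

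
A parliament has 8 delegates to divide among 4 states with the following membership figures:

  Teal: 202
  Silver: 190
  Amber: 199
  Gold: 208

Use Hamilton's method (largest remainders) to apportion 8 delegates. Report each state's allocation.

The standard divisor is 799/8 ≈ 99.875.
Standard quotas: Teal 2.023, Silver 1.902, Amber 1.992, Gold 2.083.
Lower quotas: Teal 2, Silver 1, Amber 1, Gold 2 (sum 6, leaving 2 seats).
Remainders in descending order: Amber 0.992, Silver 0.902, Gold 0.083, Teal 0.023.
The surplus seats go to Amber, Silver.

Teal 2, Silver 2, Amber 2, Gold 2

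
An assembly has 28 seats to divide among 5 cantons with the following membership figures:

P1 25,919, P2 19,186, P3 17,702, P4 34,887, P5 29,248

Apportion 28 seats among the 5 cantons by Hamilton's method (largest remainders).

P1: 6, P2: 4, P3: 4, P4: 8, P5: 6

The standard divisor is 126942/28 ≈ 4533.643.
Standard quotas: P1 5.7170, P2 4.2319, P3 3.9046, P4 7.6951, P5 6.4513.
Lower quotas: P1 5, P2 4, P3 3, P4 7, P5 6 (sum 25, leaving 3 seats).
Remainders in descending order: P3 0.9046, P1 0.7170, P4 0.6951, P5 0.4513, P2 0.2319.
The surplus seats go to P3, P1, P4.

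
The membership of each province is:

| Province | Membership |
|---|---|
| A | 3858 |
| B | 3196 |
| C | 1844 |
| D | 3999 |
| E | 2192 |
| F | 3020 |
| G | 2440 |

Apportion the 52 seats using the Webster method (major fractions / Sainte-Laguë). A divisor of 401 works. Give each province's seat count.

A 10; B 8; C 5; D 10; E 5; F 8; G 6

With modified divisor 401: modified quotas A 9.621, B 7.970, C 4.599, D 9.973, E 5.466, F 7.531, G 6.085.
Rounding to the nearest integer: A 10, B 8, C 5, D 10, E 5, F 8, G 6 (total 52).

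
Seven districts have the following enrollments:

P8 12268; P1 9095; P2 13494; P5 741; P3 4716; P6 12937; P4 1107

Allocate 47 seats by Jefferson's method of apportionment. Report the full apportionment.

Standard divisor 54358/47 ≈ 1156.553; standard quotas: P8 10.607, P1 7.864, P2 11.667, P5 0.641, P3 4.078, P6 11.186, P4 0.957.
Rounding down gives 10, 7, 11, 0, 4, 11, 0 = 43 seats, so the divisor must be adjusted.
With modified divisor 1083.87: modified quotas P8 11.319, P1 8.391, P2 12.450, P5 0.684, P3 4.351, P6 11.936, P4 1.021.
Rounding down: P8 11, P1 8, P2 12, P5 0, P3 4, P6 11, P4 1 (total 47).

P8=11, P1=8, P2=12, P5=0, P3=4, P6=11, P4=1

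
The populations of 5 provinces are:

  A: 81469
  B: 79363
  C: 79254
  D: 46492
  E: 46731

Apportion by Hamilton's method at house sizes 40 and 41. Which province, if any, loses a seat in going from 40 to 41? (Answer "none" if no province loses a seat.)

At 40 seats: A 10, B 9, C 9, D 6, E 6.
At 41 seats: A 10, B 10, C 10, D 5, E 6.
D drops from 6 to 5.

D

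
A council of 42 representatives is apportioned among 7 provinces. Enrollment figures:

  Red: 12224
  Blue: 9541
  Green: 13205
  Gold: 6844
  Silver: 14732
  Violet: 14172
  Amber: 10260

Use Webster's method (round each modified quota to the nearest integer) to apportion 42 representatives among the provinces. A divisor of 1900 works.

Red 6, Blue 5, Green 7, Gold 4, Silver 8, Violet 7, Amber 5

With modified divisor 1900: modified quotas Red 6.434, Blue 5.022, Green 6.950, Gold 3.602, Silver 7.754, Violet 7.459, Amber 5.400.
Rounding to the nearest integer: Red 6, Blue 5, Green 7, Gold 4, Silver 8, Violet 7, Amber 5 (total 42).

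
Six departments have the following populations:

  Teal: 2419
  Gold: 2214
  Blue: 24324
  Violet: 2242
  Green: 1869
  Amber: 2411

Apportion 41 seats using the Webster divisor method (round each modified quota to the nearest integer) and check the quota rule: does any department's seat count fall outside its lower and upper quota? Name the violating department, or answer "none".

Standard quotas: Teal 2.795, Gold 2.559, Blue 28.109, Violet 2.591, Green 2.160, Amber 2.786.
Webster allocation: Teal 3, Gold 3, Blue 27, Violet 3, Green 2, Amber 3.
Blue has quota 28.109 (lower 28, upper 29) but receives 27 — outside the quota interval.

Blue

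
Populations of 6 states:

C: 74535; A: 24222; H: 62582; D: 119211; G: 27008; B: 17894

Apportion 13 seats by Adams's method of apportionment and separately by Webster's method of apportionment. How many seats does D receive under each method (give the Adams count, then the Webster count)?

Adams: C 3, A 1, H 3, D 4, G 1, B 1.
Webster: C 3, A 1, H 2, D 5, G 1, B 1.
D gets 4 under Adams and 5 under Webster.

4 and 5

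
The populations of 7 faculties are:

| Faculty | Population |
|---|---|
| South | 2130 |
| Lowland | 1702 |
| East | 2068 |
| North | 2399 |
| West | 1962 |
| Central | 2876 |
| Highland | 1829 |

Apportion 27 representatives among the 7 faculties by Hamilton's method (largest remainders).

Standard divisor: 14966 ÷ 27 ≈ 554.296.
Standard quotas: South 3.843, Lowland 3.071, East 3.731, North 4.328, West 3.540, Central 5.189, Highland 3.300.
Lower quotas: South 3, Lowland 3, East 3, North 4, West 3, Central 5, Highland 3 (sum 24, leaving 3 seats).
Remainders in descending order: South 0.843, East 0.731, West 0.540, North 0.328, Highland 0.300, Central 0.189, Lowland 0.071.
The surplus seats go to South, East, West.

South=4, Lowland=3, East=4, North=4, West=4, Central=5, Highland=3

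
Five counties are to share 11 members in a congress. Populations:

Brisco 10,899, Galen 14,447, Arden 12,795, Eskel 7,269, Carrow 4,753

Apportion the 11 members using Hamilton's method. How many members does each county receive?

Brisco 2; Galen 3; Arden 3; Eskel 2; Carrow 1

The standard divisor is 50163/11 ≈ 4560.273.
Standard quotas: Brisco 2.3900, Galen 3.1680, Arden 2.8058, Eskel 1.5940, Carrow 1.0423.
Lower quotas: Brisco 2, Galen 3, Arden 2, Eskel 1, Carrow 1 (sum 9, leaving 2 seats).
Remainders in descending order: Arden 0.8058, Eskel 0.5940, Brisco 0.3900, Galen 0.1680, Carrow 0.0423.
Largest remainders: Arden, Eskel receive the extra seats.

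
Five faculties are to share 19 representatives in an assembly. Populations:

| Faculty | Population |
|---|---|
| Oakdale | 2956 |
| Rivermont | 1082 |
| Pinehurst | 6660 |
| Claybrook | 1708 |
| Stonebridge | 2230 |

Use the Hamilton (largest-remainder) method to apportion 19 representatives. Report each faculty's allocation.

The standard divisor is 14636/19 ≈ 770.316.
Standard quotas: Oakdale 3.8374, Rivermont 1.4046, Pinehurst 8.6458, Claybrook 2.2173, Stonebridge 2.8949.
Lower quotas: Oakdale 3, Rivermont 1, Pinehurst 8, Claybrook 2, Stonebridge 2 (sum 16, leaving 3 seats).
Remainders in descending order: Stonebridge 0.8949, Oakdale 0.8374, Pinehurst 0.6458, Rivermont 0.4046, Claybrook 0.2173.
The surplus seats go to Stonebridge, Oakdale, Pinehurst.

Oakdale: 4, Rivermont: 1, Pinehurst: 9, Claybrook: 2, Stonebridge: 3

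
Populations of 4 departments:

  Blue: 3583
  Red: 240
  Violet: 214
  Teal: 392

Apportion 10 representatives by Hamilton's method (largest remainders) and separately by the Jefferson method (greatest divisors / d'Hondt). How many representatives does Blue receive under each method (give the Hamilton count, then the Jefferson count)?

Hamilton: Blue 8, Red 1, Violet 0, Teal 1.
Jefferson: Blue 9, Red 0, Violet 0, Teal 1.
Blue gets 8 under Hamilton and 9 under Jefferson.

8 and 9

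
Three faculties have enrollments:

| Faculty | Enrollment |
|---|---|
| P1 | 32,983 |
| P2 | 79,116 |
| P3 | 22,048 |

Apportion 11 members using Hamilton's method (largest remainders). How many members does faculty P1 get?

3

Standard divisor: 134147 ÷ 11 ≈ 12195.182.
Standard quotas: P1 2.7046, P2 6.4875, P3 1.8079.
Lower quotas: P1 2, P2 6, P3 1 (sum 9, leaving 2 seats).
Remainders in descending order: P3 0.8079, P1 0.7046, P2 0.4875.
The surplus seats go to P3, P1.
P1 receives 3.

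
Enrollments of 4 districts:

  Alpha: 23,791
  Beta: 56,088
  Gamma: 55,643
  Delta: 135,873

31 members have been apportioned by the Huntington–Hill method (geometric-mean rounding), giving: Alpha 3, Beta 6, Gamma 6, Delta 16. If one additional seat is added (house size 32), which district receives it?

Priority for the next seat is population ÷ (√(s·(s+1))).
Priorities: Alpha 6867.870, Beta 8654.566, Gamma 8585.901, Delta 8238.511.
Highest priority: Beta.

Beta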